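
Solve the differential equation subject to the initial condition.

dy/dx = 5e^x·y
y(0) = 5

General solution: y = Ce^(5e^x)
Applying IC y(0) = 5:
Particular solution: y = 5e^(5(e^x - 1))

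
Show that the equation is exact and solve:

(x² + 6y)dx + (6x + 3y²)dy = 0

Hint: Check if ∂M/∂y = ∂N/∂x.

Verify exactness: ∂M/∂y = ∂N/∂x ✓
Find F(x,y) such that ∂F/∂x = M, ∂F/∂y = N
Solution: x³/3 + 6xy + y³ = C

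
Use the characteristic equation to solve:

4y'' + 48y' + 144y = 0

Characteristic equation: 4r² + 48r + 144 = 0
Divide by 4: r² + 12r + 36 = 0
Factored: (r + 6)² = 0
Repeated root: r = -6
General solution: y = (C₁ + C₂x)e^(-6x)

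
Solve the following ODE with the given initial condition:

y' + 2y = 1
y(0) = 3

General solution: y = 1/2 + Ce^(-2x)
Applying y(0) = 3: C = 3 - 1/2 = 5/2
Particular solution: y = 1/2 + (5/2)e^(-2x)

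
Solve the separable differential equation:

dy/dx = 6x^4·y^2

Separating variables and integrating:
-1/y = 6x^5/5 + C

General solution: y^-1 = (-6/5)x^5 + C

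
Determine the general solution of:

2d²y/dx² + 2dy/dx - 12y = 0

Characteristic equation: 2r² + 2r - 12 = 0
Divide by 2: r² + r - 6 = 0
Roots: r = 2, -3 (distinct real)
General solution: y = C₁e^(2x) + C₂e^(-3x)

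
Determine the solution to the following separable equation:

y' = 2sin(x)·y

Separating variables and integrating:
ln|y| = -2cos(x) + C

General solution: y = Ce^(-2cos(x))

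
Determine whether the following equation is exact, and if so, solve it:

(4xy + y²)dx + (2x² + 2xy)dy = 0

Verify exactness: ∂M/∂y = ∂N/∂x ✓
Find F(x,y) such that ∂F/∂x = M, ∂F/∂y = N
Solution: 2x²y + xy² = C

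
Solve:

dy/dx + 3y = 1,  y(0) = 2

General solution: y = 1/3 + Ce^(-3x)
Applying y(0) = 2: C = 2 - 1/3 = 5/3
Particular solution: y = 1/3 + (5/3)e^(-3x)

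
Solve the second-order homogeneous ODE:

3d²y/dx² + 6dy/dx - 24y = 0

Characteristic equation: 3r² + 6r - 24 = 0
Divide by 3: r² + 2r - 8 = 0
Roots: r = 2, -4 (distinct real)
General solution: y = C₁e^(2x) + C₂e^(-4x)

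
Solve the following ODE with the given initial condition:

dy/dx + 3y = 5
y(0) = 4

General solution: y = 5/3 + Ce^(-3x)
Applying y(0) = 4: C = 4 - 5/3 = 7/3
Particular solution: y = 5/3 + (7/3)e^(-3x)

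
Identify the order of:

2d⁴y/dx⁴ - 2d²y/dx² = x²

The order is 4 (highest derivative is of order 4).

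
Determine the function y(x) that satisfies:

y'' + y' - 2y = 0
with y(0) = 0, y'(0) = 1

General solution: y = C₁e^x + C₂e^(-2x)
Applying ICs: C₁ = 1/3, C₂ = -1/3
Particular solution: y = (1/3)e^x - (1/3)e^(-2x)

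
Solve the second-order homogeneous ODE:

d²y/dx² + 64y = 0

Characteristic equation: r² + 64 = 0
Roots: r = ±8i (complex conjugates)
General solution: y = C₁cos(8x) + C₂sin(8x)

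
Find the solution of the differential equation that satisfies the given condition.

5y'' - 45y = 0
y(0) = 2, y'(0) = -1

General solution: y = C₁e^(3x) + C₂e^(-3x)
Applying ICs: C₁ = 5/6, C₂ = 7/6
Particular solution: y = (5/6)e^(3x) + (7/6)e^(-3x)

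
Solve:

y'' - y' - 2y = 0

Characteristic equation: r² - r - 2 = 0
Roots: r = 2, -1 (distinct real)
General solution: y = C₁e^(2x) + C₂e^(-x)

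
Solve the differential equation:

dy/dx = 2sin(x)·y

Separating variables and integrating:
ln|y| = -2cos(x) + C

General solution: y = Ce^(-2cos(x))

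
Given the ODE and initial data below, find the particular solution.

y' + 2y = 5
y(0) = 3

General solution: y = 5/2 + Ce^(-2x)
Applying y(0) = 3: C = 3 - 5/2 = 1/2
Particular solution: y = 5/2 + (1/2)e^(-2x)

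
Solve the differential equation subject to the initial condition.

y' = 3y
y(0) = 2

General solution: y = Ce^(3x)
Applying IC y(0) = 2:
Particular solution: y = 2e^(3x)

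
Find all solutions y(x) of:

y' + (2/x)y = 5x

Using integrating factor method:

General solution: y = (5/4)x^2 + Cx^(-2)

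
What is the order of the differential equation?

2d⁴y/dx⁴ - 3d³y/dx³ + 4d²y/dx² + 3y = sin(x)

The order is 4 (highest derivative is of order 4).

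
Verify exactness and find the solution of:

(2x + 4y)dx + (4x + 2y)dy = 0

Verify exactness: ∂M/∂y = ∂N/∂x ✓
Find F(x,y) such that ∂F/∂x = M, ∂F/∂y = N
Solution: x² + 4xy + y² = C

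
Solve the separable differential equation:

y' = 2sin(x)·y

Separating variables and integrating:
ln|y| = -2cos(x) + C

General solution: y = Ce^(-2cos(x))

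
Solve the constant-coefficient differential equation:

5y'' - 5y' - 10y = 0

Characteristic equation: 5r² - 5r - 10 = 0
Divide by 5: r² - r - 2 = 0
Roots: r = 2, -1 (distinct real)
General solution: y = C₁e^(2x) + C₂e^(-x)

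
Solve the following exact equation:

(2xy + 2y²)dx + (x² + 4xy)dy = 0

Verify exactness: ∂M/∂y = ∂N/∂x ✓
Find F(x,y) such that ∂F/∂x = M, ∂F/∂y = N
Solution: x²y + 2xy² = C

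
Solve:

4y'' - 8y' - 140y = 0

Characteristic equation: 4r² - 8r - 140 = 0
Divide by 4: r² - 2r - 35 = 0
Roots: r = 7, -5 (distinct real)
General solution: y = C₁e^(7x) + C₂e^(-5x)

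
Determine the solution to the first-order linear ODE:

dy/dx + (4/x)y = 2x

Using integrating factor method:

General solution: y = (1/3)x^2 + Cx^(-4)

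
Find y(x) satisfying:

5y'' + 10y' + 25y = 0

Characteristic equation: 5r² + 10r + 25 = 0
Divide by 5: r² + 2r + 5 = 0
Roots: r = -1 ± 2i (complex conjugates)
General solution: y = e^(-x)(C₁cos(2x) + C₂sin(2x))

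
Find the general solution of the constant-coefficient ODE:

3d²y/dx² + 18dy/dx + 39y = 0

Characteristic equation: 3r² + 18r + 39 = 0
Divide by 3: r² + 6r + 13 = 0
Roots: r = -3 ± 2i (complex conjugates)
General solution: y = e^(-3x)(C₁cos(2x) + C₂sin(2x))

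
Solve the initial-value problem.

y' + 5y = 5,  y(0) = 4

General solution: y = 1 + Ce^(-5x)
Applying y(0) = 4: C = 4 - 1 = 3
Particular solution: y = 1 + 3e^(-5x)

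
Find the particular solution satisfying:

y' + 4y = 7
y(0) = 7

General solution: y = 7/4 + Ce^(-4x)
Applying y(0) = 7: C = 7 - 7/4 = 21/4
Particular solution: y = 7/4 + (21/4)e^(-4x)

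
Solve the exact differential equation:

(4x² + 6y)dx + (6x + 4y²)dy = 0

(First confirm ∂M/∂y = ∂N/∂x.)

Verify exactness: ∂M/∂y = ∂N/∂x ✓
Find F(x,y) such that ∂F/∂x = M, ∂F/∂y = N
Solution: 4x³/3 + 6xy + 4y³/3 = C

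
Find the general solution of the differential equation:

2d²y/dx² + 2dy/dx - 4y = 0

Characteristic equation: 2r² + 2r - 4 = 0
Divide by 2: r² + r - 2 = 0
Roots: r = 1, -2 (distinct real)
General solution: y = C₁e^x + C₂e^(-2x)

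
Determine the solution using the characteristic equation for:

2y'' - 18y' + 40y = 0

Characteristic equation: 2r² - 18r + 40 = 0
Divide by 2: r² - 9r + 20 = 0
Roots: r = 5, 4 (distinct real)
General solution: y = C₁e^(5x) + C₂e^(4x)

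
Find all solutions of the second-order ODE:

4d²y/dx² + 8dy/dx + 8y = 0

Characteristic equation: 4r² + 8r + 8 = 0
Divide by 4: r² + 2r + 2 = 0
Roots: r = -1 ± i (complex conjugates)
General solution: y = e^(-x)(C₁cos(x) + C₂sin(x))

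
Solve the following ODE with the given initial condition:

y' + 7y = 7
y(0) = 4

General solution: y = 1 + Ce^(-7x)
Applying y(0) = 4: C = 4 - 1 = 3
Particular solution: y = 1 + 3e^(-7x)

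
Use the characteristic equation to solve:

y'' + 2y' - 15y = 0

Characteristic equation: r² + 2r - 15 = 0
Roots: r = 3, -5 (distinct real)
General solution: y = C₁e^(3x) + C₂e^(-5x)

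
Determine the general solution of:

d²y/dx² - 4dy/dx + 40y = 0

Characteristic equation: r² - 4r + 40 = 0
Roots: r = 2 ± 6i (complex conjugates)
General solution: y = e^(2x)(C₁cos(6x) + C₂sin(6x))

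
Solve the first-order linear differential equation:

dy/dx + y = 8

Using integrating factor method:

General solution: y = 8 + Ce^(-x)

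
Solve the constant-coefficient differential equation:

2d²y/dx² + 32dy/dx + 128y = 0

Characteristic equation: 2r² + 32r + 128 = 0
Divide by 2: r² + 16r + 64 = 0
Factored: (r + 8)² = 0
Repeated root: r = -8
General solution: y = (C₁ + C₂x)e^(-8x)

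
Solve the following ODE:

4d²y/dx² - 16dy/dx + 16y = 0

Characteristic equation: 4r² - 16r + 16 = 0
Divide by 4: r² - 4r + 4 = 0
Factored: (r - 2)² = 0
Repeated root: r = 2
General solution: y = (C₁ + C₂x)e^(2x)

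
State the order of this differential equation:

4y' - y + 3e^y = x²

The order is 1 (highest derivative is of order 1).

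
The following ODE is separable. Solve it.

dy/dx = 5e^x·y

Separating variables and integrating:
ln|y| = 5e^x + C

General solution: y = Ce^(5e^x)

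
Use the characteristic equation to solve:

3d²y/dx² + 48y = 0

Characteristic equation: 3r² + 48 = 0
Divide by 3: r² + 16 = 0
Roots: r = ±4i (complex conjugates)
General solution: y = C₁cos(4x) + C₂sin(4x)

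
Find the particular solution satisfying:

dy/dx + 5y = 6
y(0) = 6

General solution: y = 6/5 + Ce^(-5x)
Applying y(0) = 6: C = 6 - 6/5 = 24/5
Particular solution: y = 6/5 + (24/5)e^(-5x)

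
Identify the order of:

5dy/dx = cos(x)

The order is 1 (highest derivative is of order 1).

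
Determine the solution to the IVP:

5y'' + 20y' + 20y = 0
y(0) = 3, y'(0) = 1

General solution: y = (C₁ + C₂x)e^(-2x)
Repeated root r = -2
Applying ICs: C₁ = 3, C₂ = 7
Particular solution: y = (3 + 7x)e^(-2x)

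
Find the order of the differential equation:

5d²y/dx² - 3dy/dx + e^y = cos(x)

The order is 2 (highest derivative is of order 2).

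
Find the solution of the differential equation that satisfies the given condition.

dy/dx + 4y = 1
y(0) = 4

General solution: y = 1/4 + Ce^(-4x)
Applying y(0) = 4: C = 4 - 1/4 = 15/4
Particular solution: y = 1/4 + (15/4)e^(-4x)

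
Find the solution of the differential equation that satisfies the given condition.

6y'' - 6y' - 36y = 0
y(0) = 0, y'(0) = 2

General solution: y = C₁e^(3x) + C₂e^(-2x)
Applying ICs: C₁ = 2/5, C₂ = -2/5
Particular solution: y = (2/5)e^(3x) - (2/5)e^(-2x)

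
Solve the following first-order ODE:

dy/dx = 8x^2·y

Separating variables and integrating:
ln|y| = 8x^3/3 + C

General solution: y = Ce^(8x^3/3)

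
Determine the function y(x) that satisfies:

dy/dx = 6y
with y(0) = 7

General solution: y = Ce^(6x)
Applying IC y(0) = 7:
Particular solution: y = 7e^(6x)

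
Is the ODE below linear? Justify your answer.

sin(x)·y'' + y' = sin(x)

Yes. Linear (y and its derivatives appear to the first power only, no products of y terms)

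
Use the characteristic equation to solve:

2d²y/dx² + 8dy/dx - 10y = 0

Characteristic equation: 2r² + 8r - 10 = 0
Divide by 2: r² + 4r - 5 = 0
Roots: r = 1, -5 (distinct real)
General solution: y = C₁e^x + C₂e^(-5x)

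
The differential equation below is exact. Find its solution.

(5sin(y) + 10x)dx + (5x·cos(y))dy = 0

Verify exactness: ∂M/∂y = ∂N/∂x ✓
Find F(x,y) such that ∂F/∂x = M, ∂F/∂y = N
Solution: 5x·sin(y) + 5x² = C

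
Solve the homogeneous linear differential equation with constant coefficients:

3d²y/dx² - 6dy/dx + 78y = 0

Characteristic equation: 3r² - 6r + 78 = 0
Divide by 3: r² - 2r + 26 = 0
Roots: r = 1 ± 5i (complex conjugates)
General solution: y = e^x(C₁cos(5x) + C₂sin(5x))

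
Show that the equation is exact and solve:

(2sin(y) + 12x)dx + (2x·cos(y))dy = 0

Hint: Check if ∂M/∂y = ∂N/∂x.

Verify exactness: ∂M/∂y = ∂N/∂x ✓
Find F(x,y) such that ∂F/∂x = M, ∂F/∂y = N
Solution: 2x·sin(y) + 6x² = C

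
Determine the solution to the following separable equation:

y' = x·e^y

Separating variables and integrating:
-e^(-y) = x²/2 + C

General solution: y = -ln(C - x²/2)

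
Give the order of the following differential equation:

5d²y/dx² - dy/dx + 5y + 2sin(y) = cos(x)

The order is 2 (highest derivative is of order 2).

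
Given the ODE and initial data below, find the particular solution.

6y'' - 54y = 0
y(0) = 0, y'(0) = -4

General solution: y = C₁e^(3x) + C₂e^(-3x)
Applying ICs: C₁ = -2/3, C₂ = 2/3
Particular solution: y = -(2/3)e^(3x) + (2/3)e^(-3x)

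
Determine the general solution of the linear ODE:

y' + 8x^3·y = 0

Using integrating factor method:

General solution: y = Ce^(-2x^4)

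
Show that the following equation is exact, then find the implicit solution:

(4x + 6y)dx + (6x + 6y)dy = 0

Verify exactness: ∂M/∂y = ∂N/∂x ✓
Find F(x,y) such that ∂F/∂x = M, ∂F/∂y = N
Solution: 2x² + 6xy + 3y² = C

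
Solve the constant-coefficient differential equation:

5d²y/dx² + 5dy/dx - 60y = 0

Characteristic equation: 5r² + 5r - 60 = 0
Divide by 5: r² + r - 12 = 0
Roots: r = 3, -4 (distinct real)
General solution: y = C₁e^(3x) + C₂e^(-4x)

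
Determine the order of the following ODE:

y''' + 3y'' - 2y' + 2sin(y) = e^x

The order is 3 (highest derivative is of order 3).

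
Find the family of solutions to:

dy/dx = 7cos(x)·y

Separating variables and integrating:
ln|y| = 7sin(x) + C

General solution: y = Ce^(7sin(x))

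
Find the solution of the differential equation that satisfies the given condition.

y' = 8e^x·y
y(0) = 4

General solution: y = Ce^(8e^x)
Applying IC y(0) = 4:
Particular solution: y = 4e^(8(e^x - 1))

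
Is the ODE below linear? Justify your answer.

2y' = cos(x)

Yes. Linear (y and its derivatives appear to the first power only, no products of y terms)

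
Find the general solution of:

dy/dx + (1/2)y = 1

Using integrating factor method:

General solution: y = 2 + Ce^(-x/2)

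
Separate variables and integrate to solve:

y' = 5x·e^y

Separating variables and integrating:
-e^(-y) = 5x²/2 + C

General solution: y = -ln(C - 5x²/2)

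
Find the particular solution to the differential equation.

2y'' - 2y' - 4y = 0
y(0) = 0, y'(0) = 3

General solution: y = C₁e^(2x) + C₂e^(-x)
Applying ICs: C₁ = 1, C₂ = -1
Particular solution: y = e^(2x) - e^(-x)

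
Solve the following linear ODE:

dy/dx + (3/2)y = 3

Using integrating factor method:

General solution: y = 2 + Ce^(-3x/2)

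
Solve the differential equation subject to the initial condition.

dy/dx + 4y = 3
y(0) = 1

General solution: y = 3/4 + Ce^(-4x)
Applying y(0) = 1: C = 1 - 3/4 = 1/4
Particular solution: y = 3/4 + (1/4)e^(-4x)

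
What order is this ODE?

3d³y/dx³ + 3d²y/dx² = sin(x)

The order is 3 (highest derivative is of order 3).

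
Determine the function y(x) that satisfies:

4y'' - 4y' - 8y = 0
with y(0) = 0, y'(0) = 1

General solution: y = C₁e^(2x) + C₂e^(-x)
Applying ICs: C₁ = 1/3, C₂ = -1/3
Particular solution: y = (1/3)e^(2x) - (1/3)e^(-x)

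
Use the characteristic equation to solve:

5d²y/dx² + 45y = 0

Characteristic equation: 5r² + 45 = 0
Divide by 5: r² + 9 = 0
Roots: r = ±3i (complex conjugates)
General solution: y = C₁cos(3x) + C₂sin(3x)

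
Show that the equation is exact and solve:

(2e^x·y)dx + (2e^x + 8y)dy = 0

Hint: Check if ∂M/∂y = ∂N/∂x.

Verify exactness: ∂M/∂y = ∂N/∂x ✓
Find F(x,y) such that ∂F/∂x = M, ∂F/∂y = N
Solution: 2e^x·y + 4y² = C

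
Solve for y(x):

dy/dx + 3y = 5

Using integrating factor method:

General solution: y = 5/3 + Ce^(-3x)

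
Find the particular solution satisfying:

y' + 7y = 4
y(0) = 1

General solution: y = 4/7 + Ce^(-7x)
Applying y(0) = 1: C = 1 - 4/7 = 3/7
Particular solution: y = 4/7 + (3/7)e^(-7x)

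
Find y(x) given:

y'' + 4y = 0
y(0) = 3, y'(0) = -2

General solution: y = C₁cos(2x) + C₂sin(2x)
Complex roots r = ±2i
Applying ICs: C₁ = 3, C₂ = -1
Particular solution: y = 3cos(2x) - sin(2x)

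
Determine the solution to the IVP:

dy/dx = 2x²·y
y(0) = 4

General solution: y = Ce^(2x³/3)
Applying IC y(0) = 4:
Particular solution: y = 4e^(2x³/3)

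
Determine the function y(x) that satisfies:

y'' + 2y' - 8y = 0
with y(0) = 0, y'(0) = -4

General solution: y = C₁e^(2x) + C₂e^(-4x)
Applying ICs: C₁ = -2/3, C₂ = 2/3
Particular solution: y = -(2/3)e^(2x) + (2/3)e^(-4x)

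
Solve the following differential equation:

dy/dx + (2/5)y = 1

Using integrating factor method:

General solution: y = 5/2 + Ce^(-2x/5)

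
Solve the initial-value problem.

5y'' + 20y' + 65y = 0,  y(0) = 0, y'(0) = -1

General solution: y = e^(-2x)(C₁cos(3x) + C₂sin(3x))
Complex roots r = -2 ± 3i
Applying ICs: C₁ = 0, C₂ = -1/3
Particular solution: y = e^(-2x)(-(1/3)sin(3x))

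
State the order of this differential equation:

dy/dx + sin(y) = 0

The order is 1 (highest derivative is of order 1).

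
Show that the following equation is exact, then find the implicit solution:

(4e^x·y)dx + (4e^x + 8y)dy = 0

Verify exactness: ∂M/∂y = ∂N/∂x ✓
Find F(x,y) such that ∂F/∂x = M, ∂F/∂y = N
Solution: 4e^x·y + 4y² = C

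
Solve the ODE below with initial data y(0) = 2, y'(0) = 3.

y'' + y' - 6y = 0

General solution: y = C₁e^(2x) + C₂e^(-3x)
Applying ICs: C₁ = 9/5, C₂ = 1/5
Particular solution: y = (9/5)e^(2x) + (1/5)e^(-3x)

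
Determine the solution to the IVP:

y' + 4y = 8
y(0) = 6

General solution: y = 2 + Ce^(-4x)
Applying y(0) = 6: C = 6 - 2 = 4
Particular solution: y = 2 + 4e^(-4x)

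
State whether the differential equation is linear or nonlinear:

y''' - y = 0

Linear (y and its derivatives appear to the first power only, no products of y terms)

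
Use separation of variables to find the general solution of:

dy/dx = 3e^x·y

Separating variables and integrating:
ln|y| = 3e^x + C

General solution: y = Ce^(3e^x)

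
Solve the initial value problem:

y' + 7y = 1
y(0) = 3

General solution: y = 1/7 + Ce^(-7x)
Applying y(0) = 3: C = 3 - 1/7 = 20/7
Particular solution: y = 1/7 + (20/7)e^(-7x)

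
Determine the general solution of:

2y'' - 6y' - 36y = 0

Characteristic equation: 2r² - 6r - 36 = 0
Divide by 2: r² - 3r - 18 = 0
Roots: r = 6, -3 (distinct real)
General solution: y = C₁e^(6x) + C₂e^(-3x)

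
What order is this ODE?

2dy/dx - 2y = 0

The order is 1 (highest derivative is of order 1).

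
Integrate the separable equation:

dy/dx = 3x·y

Separating variables and integrating:
ln|y| = 3x^2/2 + C

General solution: y = Ce^(3x^2/2)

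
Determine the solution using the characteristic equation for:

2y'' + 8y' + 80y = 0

Characteristic equation: 2r² + 8r + 80 = 0
Divide by 2: r² + 4r + 40 = 0
Roots: r = -2 ± 6i (complex conjugates)
General solution: y = e^(-2x)(C₁cos(6x) + C₂sin(6x))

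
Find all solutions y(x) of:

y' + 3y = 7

Using integrating factor method:

General solution: y = 7/3 + Ce^(-3x)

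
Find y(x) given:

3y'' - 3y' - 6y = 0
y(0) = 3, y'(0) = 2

General solution: y = C₁e^(2x) + C₂e^(-x)
Applying ICs: C₁ = 5/3, C₂ = 4/3
Particular solution: y = (5/3)e^(2x) + (4/3)e^(-x)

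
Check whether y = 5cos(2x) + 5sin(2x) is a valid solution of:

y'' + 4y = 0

Verification:
y'' = -20cos(2x) - 20sin(2x)
y'' + 4y = 0 ✓

Yes, it is a solution.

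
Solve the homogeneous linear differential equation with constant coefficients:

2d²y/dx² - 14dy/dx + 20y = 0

Characteristic equation: 2r² - 14r + 20 = 0
Divide by 2: r² - 7r + 10 = 0
Roots: r = 5, 2 (distinct real)
General solution: y = C₁e^(5x) + C₂e^(2x)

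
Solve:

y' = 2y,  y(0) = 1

General solution: y = Ce^(2x)
Applying IC y(0) = 1:
Particular solution: y = e^(2x)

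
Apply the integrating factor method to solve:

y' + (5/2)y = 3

Using integrating factor method:

General solution: y = 6/5 + Ce^(-5x/2)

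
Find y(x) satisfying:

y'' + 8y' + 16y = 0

Characteristic equation: r² + 8r + 16 = 0
Factored: (r + 4)² = 0
Repeated root: r = -4
General solution: y = (C₁ + C₂x)e^(-4x)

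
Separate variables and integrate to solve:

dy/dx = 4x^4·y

Separating variables and integrating:
ln|y| = 4x^5/5 + C

General solution: y = Ce^(4x^5/5)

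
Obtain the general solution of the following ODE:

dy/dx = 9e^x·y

Separating variables and integrating:
ln|y| = 9e^x + C

General solution: y = Ce^(9e^x)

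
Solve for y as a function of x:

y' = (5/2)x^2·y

Separating variables and integrating:
ln|y| = 5x^3/6 + C

General solution: y = Ce^(5x^3/6)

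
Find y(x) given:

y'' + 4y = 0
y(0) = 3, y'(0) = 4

General solution: y = C₁cos(2x) + C₂sin(2x)
Complex roots r = ±2i
Applying ICs: C₁ = 3, C₂ = 2
Particular solution: y = 3cos(2x) + 2sin(2x)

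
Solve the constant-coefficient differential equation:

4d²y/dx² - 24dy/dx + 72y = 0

Characteristic equation: 4r² - 24r + 72 = 0
Divide by 4: r² - 6r + 18 = 0
Roots: r = 3 ± 3i (complex conjugates)
General solution: y = e^(3x)(C₁cos(3x) + C₂sin(3x))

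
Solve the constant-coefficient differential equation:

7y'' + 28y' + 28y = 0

Characteristic equation: 7r² + 28r + 28 = 0
Divide by 7: r² + 4r + 4 = 0
Factored: (r + 2)² = 0
Repeated root: r = -2
General solution: y = (C₁ + C₂x)e^(-2x)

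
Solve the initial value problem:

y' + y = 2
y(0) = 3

General solution: y = 2 + Ce^(-x)
Applying y(0) = 3: C = 3 - 2 = 1
Particular solution: y = 2 + e^(-x)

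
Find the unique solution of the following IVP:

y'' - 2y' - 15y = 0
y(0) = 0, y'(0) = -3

General solution: y = C₁e^(5x) + C₂e^(-3x)
Applying ICs: C₁ = -3/8, C₂ = 3/8
Particular solution: y = -(3/8)e^(5x) + (3/8)e^(-3x)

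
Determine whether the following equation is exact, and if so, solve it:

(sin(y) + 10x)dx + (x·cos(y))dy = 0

Verify exactness: ∂M/∂y = ∂N/∂x ✓
Find F(x,y) such that ∂F/∂x = M, ∂F/∂y = N
Solution: x·sin(y) + 5x² = C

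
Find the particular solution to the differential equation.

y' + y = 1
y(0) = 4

General solution: y = 1 + Ce^(-x)
Applying y(0) = 4: C = 4 - 1 = 3
Particular solution: y = 1 + 3e^(-x)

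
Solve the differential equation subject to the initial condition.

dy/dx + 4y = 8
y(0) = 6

General solution: y = 2 + Ce^(-4x)
Applying y(0) = 6: C = 6 - 2 = 4
Particular solution: y = 2 + 4e^(-4x)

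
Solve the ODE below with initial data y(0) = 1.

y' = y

General solution: y = Ce^x
Applying IC y(0) = 1:
Particular solution: y = e^x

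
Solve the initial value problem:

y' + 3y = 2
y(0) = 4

General solution: y = 2/3 + Ce^(-3x)
Applying y(0) = 4: C = 4 - 2/3 = 10/3
Particular solution: y = 2/3 + (10/3)e^(-3x)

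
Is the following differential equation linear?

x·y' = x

Yes. Linear (y and its derivatives appear to the first power only, no products of y terms)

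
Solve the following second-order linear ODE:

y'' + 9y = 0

Characteristic equation: r² + 9 = 0
Roots: r = ±3i (complex conjugates)
General solution: y = C₁cos(3x) + C₂sin(3x)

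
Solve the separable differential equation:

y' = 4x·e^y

Separating variables and integrating:
-e^(-y) = 2x² + C

General solution: y = -ln(C - 2x²)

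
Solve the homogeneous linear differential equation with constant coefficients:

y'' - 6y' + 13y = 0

Characteristic equation: r² - 6r + 13 = 0
Roots: r = 3 ± 2i (complex conjugates)
General solution: y = e^(3x)(C₁cos(2x) + C₂sin(2x))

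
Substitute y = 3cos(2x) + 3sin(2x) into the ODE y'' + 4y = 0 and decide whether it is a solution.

Verification:
y'' = -12cos(2x) - 12sin(2x)
y'' + 4y = 0 ✓

Yes, it is a solution.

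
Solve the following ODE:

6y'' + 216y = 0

Characteristic equation: 6r² + 216 = 0
Divide by 6: r² + 36 = 0
Roots: r = ±6i (complex conjugates)
General solution: y = C₁cos(6x) + C₂sin(6x)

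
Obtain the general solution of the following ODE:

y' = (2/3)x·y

Separating variables and integrating:
ln|y| = x^2/3 + C

General solution: y = Ce^(x^2/3)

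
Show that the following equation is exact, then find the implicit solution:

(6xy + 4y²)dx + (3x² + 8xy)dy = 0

Verify exactness: ∂M/∂y = ∂N/∂x ✓
Find F(x,y) such that ∂F/∂x = M, ∂F/∂y = N
Solution: 3x²y + 4xy² = C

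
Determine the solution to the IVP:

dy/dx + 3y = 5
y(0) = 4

General solution: y = 5/3 + Ce^(-3x)
Applying y(0) = 4: C = 4 - 5/3 = 7/3
Particular solution: y = 5/3 + (7/3)e^(-3x)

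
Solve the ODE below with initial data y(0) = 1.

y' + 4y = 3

General solution: y = 3/4 + Ce^(-4x)
Applying y(0) = 1: C = 1 - 3/4 = 1/4
Particular solution: y = 3/4 + (1/4)e^(-4x)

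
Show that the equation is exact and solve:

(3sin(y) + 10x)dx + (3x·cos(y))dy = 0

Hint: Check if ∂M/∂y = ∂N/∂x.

Verify exactness: ∂M/∂y = ∂N/∂x ✓
Find F(x,y) such that ∂F/∂x = M, ∂F/∂y = N
Solution: 3x·sin(y) + 5x² = C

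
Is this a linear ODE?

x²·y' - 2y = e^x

Yes. Linear (y and its derivatives appear to the first power only, no products of y terms)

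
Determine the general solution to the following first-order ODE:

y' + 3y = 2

Using integrating factor method:

General solution: y = 2/3 + Ce^(-3x)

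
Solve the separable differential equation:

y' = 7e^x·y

Separating variables and integrating:
ln|y| = 7e^x + C

General solution: y = Ce^(7e^x)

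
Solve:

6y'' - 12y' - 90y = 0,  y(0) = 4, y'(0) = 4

General solution: y = C₁e^(5x) + C₂e^(-3x)
Applying ICs: C₁ = 2, C₂ = 2
Particular solution: y = 2e^(5x) + 2e^(-3x)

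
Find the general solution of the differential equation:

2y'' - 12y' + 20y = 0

Characteristic equation: 2r² - 12r + 20 = 0
Divide by 2: r² - 6r + 10 = 0
Roots: r = 3 ± i (complex conjugates)
General solution: y = e^(3x)(C₁cos(x) + C₂sin(x))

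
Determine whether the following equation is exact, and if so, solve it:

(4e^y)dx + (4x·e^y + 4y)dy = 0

Verify exactness: ∂M/∂y = ∂N/∂x ✓
Find F(x,y) such that ∂F/∂x = M, ∂F/∂y = N
Solution: 4x·e^y + 2y² = C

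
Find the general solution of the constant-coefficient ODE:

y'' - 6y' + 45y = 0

Characteristic equation: r² - 6r + 45 = 0
Roots: r = 3 ± 6i (complex conjugates)
General solution: y = e^(3x)(C₁cos(6x) + C₂sin(6x))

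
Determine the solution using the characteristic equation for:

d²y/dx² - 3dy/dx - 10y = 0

Characteristic equation: r² - 3r - 10 = 0
Roots: r = 5, -2 (distinct real)
General solution: y = C₁e^(5x) + C₂e^(-2x)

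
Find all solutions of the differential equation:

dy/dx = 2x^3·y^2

Separating variables and integrating:
-1/y = x^4/2 + C

General solution: y^-1 = (-1/2)x^4 + C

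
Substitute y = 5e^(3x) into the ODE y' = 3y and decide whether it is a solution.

Verification:
y = 5e^(3x)
y' = 15e^(3x)
3y = 15e^(3x)
y' = 3y ✓

Yes, it is a solution.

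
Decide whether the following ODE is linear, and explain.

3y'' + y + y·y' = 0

Nonlinear (product y·y')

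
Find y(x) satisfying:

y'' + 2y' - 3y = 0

Characteristic equation: r² + 2r - 3 = 0
Roots: r = 1, -3 (distinct real)
General solution: y = C₁e^x + C₂e^(-3x)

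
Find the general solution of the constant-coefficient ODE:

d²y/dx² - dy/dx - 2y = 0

Characteristic equation: r² - r - 2 = 0
Roots: r = 2, -1 (distinct real)
General solution: y = C₁e^(2x) + C₂e^(-x)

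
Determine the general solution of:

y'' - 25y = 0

Characteristic equation: r² - 25 = 0
Roots: r = 5, -5 (distinct real)
General solution: y = C₁e^(5x) + C₂e^(-5x)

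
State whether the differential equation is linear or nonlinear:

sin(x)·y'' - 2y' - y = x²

Linear (y and its derivatives appear to the first power only, no products of y terms)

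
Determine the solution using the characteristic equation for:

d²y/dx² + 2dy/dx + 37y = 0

Characteristic equation: r² + 2r + 37 = 0
Roots: r = -1 ± 6i (complex conjugates)
General solution: y = e^(-x)(C₁cos(6x) + C₂sin(6x))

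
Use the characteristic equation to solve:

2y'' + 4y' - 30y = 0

Characteristic equation: 2r² + 4r - 30 = 0
Divide by 2: r² + 2r - 15 = 0
Roots: r = 3, -5 (distinct real)
General solution: y = C₁e^(3x) + C₂e^(-5x)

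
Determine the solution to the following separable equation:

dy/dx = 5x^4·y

Separating variables and integrating:
ln|y| = x^5 + C

General solution: y = Ce^(x^5)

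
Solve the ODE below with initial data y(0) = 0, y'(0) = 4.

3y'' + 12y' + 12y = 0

General solution: y = (C₁ + C₂x)e^(-2x)
Repeated root r = -2
Applying ICs: C₁ = 0, C₂ = 4
Particular solution: y = 4xe^(-2x)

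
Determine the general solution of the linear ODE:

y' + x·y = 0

Using integrating factor method:

General solution: y = Ce^(-x^2/2)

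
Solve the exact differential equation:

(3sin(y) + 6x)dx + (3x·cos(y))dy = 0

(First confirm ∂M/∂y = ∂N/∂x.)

Verify exactness: ∂M/∂y = ∂N/∂x ✓
Find F(x,y) such that ∂F/∂x = M, ∂F/∂y = N
Solution: 3x·sin(y) + 3x² = C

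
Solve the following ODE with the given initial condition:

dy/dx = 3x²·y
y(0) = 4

General solution: y = Ce^(x³)
Applying IC y(0) = 4:
Particular solution: y = 4e^(x³)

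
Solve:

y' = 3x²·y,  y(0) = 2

General solution: y = Ce^(x³)
Applying IC y(0) = 2:
Particular solution: y = 2e^(x³)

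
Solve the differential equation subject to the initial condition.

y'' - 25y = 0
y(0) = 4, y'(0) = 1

General solution: y = C₁e^(5x) + C₂e^(-5x)
Applying ICs: C₁ = 21/10, C₂ = 19/10
Particular solution: y = (21/10)e^(5x) + (19/10)e^(-5x)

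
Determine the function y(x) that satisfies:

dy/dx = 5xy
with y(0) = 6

General solution: y = Ce^(5x²/2)
Applying IC y(0) = 6:
Particular solution: y = 6e^(5x²/2)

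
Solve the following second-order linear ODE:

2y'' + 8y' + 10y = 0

Characteristic equation: 2r² + 8r + 10 = 0
Divide by 2: r² + 4r + 5 = 0
Roots: r = -2 ± i (complex conjugates)
General solution: y = e^(-2x)(C₁cos(x) + C₂sin(x))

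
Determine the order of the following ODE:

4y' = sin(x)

The order is 1 (highest derivative is of order 1).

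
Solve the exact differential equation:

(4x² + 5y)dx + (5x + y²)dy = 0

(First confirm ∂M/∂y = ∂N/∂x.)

Verify exactness: ∂M/∂y = ∂N/∂x ✓
Find F(x,y) such that ∂F/∂x = M, ∂F/∂y = N
Solution: 4x³/3 + 5xy + y³/3 = C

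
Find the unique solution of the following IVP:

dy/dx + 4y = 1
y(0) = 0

General solution: y = 1/4 + Ce^(-4x)
Applying y(0) = 0: C = 0 - 1/4 = -1/4
Particular solution: y = 1/4 - (1/4)e^(-4x)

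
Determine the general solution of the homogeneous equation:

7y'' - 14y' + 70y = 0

Characteristic equation: 7r² - 14r + 70 = 0
Divide by 7: r² - 2r + 10 = 0
Roots: r = 1 ± 3i (complex conjugates)
General solution: y = e^x(C₁cos(3x) + C₂sin(3x))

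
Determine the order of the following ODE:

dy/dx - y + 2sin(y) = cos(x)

The order is 1 (highest derivative is of order 1).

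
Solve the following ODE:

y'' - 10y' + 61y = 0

Characteristic equation: r² - 10r + 61 = 0
Roots: r = 5 ± 6i (complex conjugates)
General solution: y = e^(5x)(C₁cos(6x) + C₂sin(6x))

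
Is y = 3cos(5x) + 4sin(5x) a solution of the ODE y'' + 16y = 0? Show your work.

Verification:
y'' = -75cos(5x) - 100sin(5x)
y'' + 16y ≠ 0 (frequency mismatch: got 25 instead of 16)

No, it is not a solution.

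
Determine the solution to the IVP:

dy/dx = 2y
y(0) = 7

General solution: y = Ce^(2x)
Applying IC y(0) = 7:
Particular solution: y = 7e^(2x)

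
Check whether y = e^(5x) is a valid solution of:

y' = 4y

Verification:
y = e^(5x)
y' = 5e^(5x)
But 4y = 4e^(5x)
y' ≠ 4y — the derivative does not match

No, it is not a solution.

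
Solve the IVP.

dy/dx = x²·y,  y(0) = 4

General solution: y = Ce^(x³/3)
Applying IC y(0) = 4:
Particular solution: y = 4e^(x³/3)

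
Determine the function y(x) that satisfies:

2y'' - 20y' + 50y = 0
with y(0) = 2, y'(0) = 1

General solution: y = (C₁ + C₂x)e^(5x)
Repeated root r = 5
Applying ICs: C₁ = 2, C₂ = -9
Particular solution: y = (2 - 9x)e^(5x)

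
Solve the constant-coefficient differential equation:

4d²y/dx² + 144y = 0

Characteristic equation: 4r² + 144 = 0
Divide by 4: r² + 36 = 0
Roots: r = ±6i (complex conjugates)
General solution: y = C₁cos(6x) + C₂sin(6x)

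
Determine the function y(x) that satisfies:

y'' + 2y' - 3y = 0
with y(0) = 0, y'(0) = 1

General solution: y = C₁e^x + C₂e^(-3x)
Applying ICs: C₁ = 1/4, C₂ = -1/4
Particular solution: y = (1/4)e^x - (1/4)e^(-3x)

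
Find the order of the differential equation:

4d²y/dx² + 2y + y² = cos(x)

The order is 2 (highest derivative is of order 2).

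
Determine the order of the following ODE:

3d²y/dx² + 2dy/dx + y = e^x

The order is 2 (highest derivative is of order 2).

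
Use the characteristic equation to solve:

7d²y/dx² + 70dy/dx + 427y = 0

Characteristic equation: 7r² + 70r + 427 = 0
Divide by 7: r² + 10r + 61 = 0
Roots: r = -5 ± 6i (complex conjugates)
General solution: y = e^(-5x)(C₁cos(6x) + C₂sin(6x))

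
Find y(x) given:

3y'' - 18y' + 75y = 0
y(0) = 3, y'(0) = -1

General solution: y = e^(3x)(C₁cos(4x) + C₂sin(4x))
Complex roots r = 3 ± 4i
Applying ICs: C₁ = 3, C₂ = -5/2
Particular solution: y = e^(3x)(3cos(4x) - (5/2)sin(4x))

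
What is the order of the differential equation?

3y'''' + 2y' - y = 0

The order is 4 (highest derivative is of order 4).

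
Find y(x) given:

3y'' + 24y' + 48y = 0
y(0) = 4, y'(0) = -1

General solution: y = (C₁ + C₂x)e^(-4x)
Repeated root r = -4
Applying ICs: C₁ = 4, C₂ = 15
Particular solution: y = (4 + 15x)e^(-4x)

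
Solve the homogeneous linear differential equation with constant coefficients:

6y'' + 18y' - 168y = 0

Characteristic equation: 6r² + 18r - 168 = 0
Divide by 6: r² + 3r - 28 = 0
Roots: r = 4, -7 (distinct real)
General solution: y = C₁e^(4x) + C₂e^(-7x)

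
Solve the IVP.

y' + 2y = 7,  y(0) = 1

General solution: y = 7/2 + Ce^(-2x)
Applying y(0) = 1: C = 1 - 7/2 = -5/2
Particular solution: y = 7/2 - (5/2)e^(-2x)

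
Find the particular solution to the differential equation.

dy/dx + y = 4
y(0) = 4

General solution: y = 4 + Ce^(-x)
Applying y(0) = 4: C = 4 - 4 = 0
Particular solution: y = 4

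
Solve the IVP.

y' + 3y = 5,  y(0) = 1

General solution: y = 5/3 + Ce^(-3x)
Applying y(0) = 1: C = 1 - 5/3 = -2/3
Particular solution: y = 5/3 - (2/3)e^(-3x)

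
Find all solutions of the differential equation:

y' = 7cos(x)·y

Separating variables and integrating:
ln|y| = 7sin(x) + C

General solution: y = Ce^(7sin(x))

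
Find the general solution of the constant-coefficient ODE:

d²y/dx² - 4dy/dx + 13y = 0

Characteristic equation: r² - 4r + 13 = 0
Roots: r = 2 ± 3i (complex conjugates)
General solution: y = e^(2x)(C₁cos(3x) + C₂sin(3x))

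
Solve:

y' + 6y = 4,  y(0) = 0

General solution: y = 2/3 + Ce^(-6x)
Applying y(0) = 0: C = 0 - 2/3 = -2/3
Particular solution: y = 2/3 - (2/3)e^(-6x)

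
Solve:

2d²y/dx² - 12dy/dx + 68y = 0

Characteristic equation: 2r² - 12r + 68 = 0
Divide by 2: r² - 6r + 34 = 0
Roots: r = 3 ± 5i (complex conjugates)
General solution: y = e^(3x)(C₁cos(5x) + C₂sin(5x))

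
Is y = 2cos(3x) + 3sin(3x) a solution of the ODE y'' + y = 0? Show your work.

Verification:
y'' = -18cos(3x) - 27sin(3x)
y'' + y ≠ 0 (frequency mismatch: got 9 instead of 1)

No, it is not a solution.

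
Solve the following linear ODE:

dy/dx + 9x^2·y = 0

Using integrating factor method:

General solution: y = Ce^(-3x^3)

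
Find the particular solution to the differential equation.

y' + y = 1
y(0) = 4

General solution: y = 1 + Ce^(-x)
Applying y(0) = 4: C = 4 - 1 = 3
Particular solution: y = 1 + 3e^(-x)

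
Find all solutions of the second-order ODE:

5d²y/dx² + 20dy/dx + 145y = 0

Characteristic equation: 5r² + 20r + 145 = 0
Divide by 5: r² + 4r + 29 = 0
Roots: r = -2 ± 5i (complex conjugates)
General solution: y = e^(-2x)(C₁cos(5x) + C₂sin(5x))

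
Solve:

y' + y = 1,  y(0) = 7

General solution: y = 1 + Ce^(-x)
Applying y(0) = 7: C = 7 - 1 = 6
Particular solution: y = 1 + 6e^(-x)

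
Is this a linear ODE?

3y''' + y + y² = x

No. Nonlinear (y² term)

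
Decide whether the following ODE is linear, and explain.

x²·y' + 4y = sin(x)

Linear (y and its derivatives appear to the first power only, no products of y terms)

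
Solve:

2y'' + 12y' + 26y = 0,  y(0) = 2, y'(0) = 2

General solution: y = e^(-3x)(C₁cos(2x) + C₂sin(2x))
Complex roots r = -3 ± 2i
Applying ICs: C₁ = 2, C₂ = 4
Particular solution: y = e^(-3x)(2cos(2x) + 4sin(2x))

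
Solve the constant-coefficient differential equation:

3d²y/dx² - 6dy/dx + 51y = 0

Characteristic equation: 3r² - 6r + 51 = 0
Divide by 3: r² - 2r + 17 = 0
Roots: r = 1 ± 4i (complex conjugates)
General solution: y = e^x(C₁cos(4x) + C₂sin(4x))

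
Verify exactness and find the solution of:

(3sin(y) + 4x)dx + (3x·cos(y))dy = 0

Verify exactness: ∂M/∂y = ∂N/∂x ✓
Find F(x,y) such that ∂F/∂x = M, ∂F/∂y = N
Solution: 3x·sin(y) + 2x² = C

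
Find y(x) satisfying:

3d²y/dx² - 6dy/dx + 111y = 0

Characteristic equation: 3r² - 6r + 111 = 0
Divide by 3: r² - 2r + 37 = 0
Roots: r = 1 ± 6i (complex conjugates)
General solution: y = e^x(C₁cos(6x) + C₂sin(6x))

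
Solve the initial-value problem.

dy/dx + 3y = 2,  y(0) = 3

General solution: y = 2/3 + Ce^(-3x)
Applying y(0) = 3: C = 3 - 2/3 = 7/3
Particular solution: y = 2/3 + (7/3)e^(-3x)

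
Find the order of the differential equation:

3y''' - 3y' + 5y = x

The order is 3 (highest derivative is of order 3).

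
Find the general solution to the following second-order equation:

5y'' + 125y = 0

Characteristic equation: 5r² + 125 = 0
Divide by 5: r² + 25 = 0
Roots: r = ±5i (complex conjugates)
General solution: y = C₁cos(5x) + C₂sin(5x)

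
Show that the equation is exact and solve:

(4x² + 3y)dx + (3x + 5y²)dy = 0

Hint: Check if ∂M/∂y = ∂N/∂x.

Verify exactness: ∂M/∂y = ∂N/∂x ✓
Find F(x,y) such that ∂F/∂x = M, ∂F/∂y = N
Solution: 4x³/3 + 3xy + 5y³/3 = C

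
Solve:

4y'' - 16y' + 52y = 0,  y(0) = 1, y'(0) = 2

General solution: y = e^(2x)(C₁cos(3x) + C₂sin(3x))
Complex roots r = 2 ± 3i
Applying ICs: C₁ = 1, C₂ = 0
Particular solution: y = e^(2x)(cos(3x))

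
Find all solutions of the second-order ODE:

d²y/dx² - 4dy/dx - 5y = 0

Characteristic equation: r² - 4r - 5 = 0
Roots: r = 5, -1 (distinct real)
General solution: y = C₁e^(5x) + C₂e^(-x)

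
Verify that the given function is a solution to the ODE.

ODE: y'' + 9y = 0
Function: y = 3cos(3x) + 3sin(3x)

Verification:
y'' = -27cos(3x) - 27sin(3x)
y'' + 9y = 0 ✓

Yes, it is a solution.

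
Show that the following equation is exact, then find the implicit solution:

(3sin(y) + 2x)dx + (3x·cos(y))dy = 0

Verify exactness: ∂M/∂y = ∂N/∂x ✓
Find F(x,y) such that ∂F/∂x = M, ∂F/∂y = N
Solution: 3x·sin(y) + x² = C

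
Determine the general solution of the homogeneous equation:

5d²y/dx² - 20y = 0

Characteristic equation: 5r² - 20 = 0
Divide by 5: r² - 4 = 0
Roots: r = 2, -2 (distinct real)
General solution: y = C₁e^(2x) + C₂e^(-2x)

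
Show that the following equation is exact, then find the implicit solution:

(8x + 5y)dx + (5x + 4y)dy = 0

Verify exactness: ∂M/∂y = ∂N/∂x ✓
Find F(x,y) such that ∂F/∂x = M, ∂F/∂y = N
Solution: 4x² + 5xy + 2y² = C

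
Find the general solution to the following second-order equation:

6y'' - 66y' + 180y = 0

Characteristic equation: 6r² - 66r + 180 = 0
Divide by 6: r² - 11r + 30 = 0
Roots: r = 5, 6 (distinct real)
General solution: y = C₁e^(5x) + C₂e^(6x)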